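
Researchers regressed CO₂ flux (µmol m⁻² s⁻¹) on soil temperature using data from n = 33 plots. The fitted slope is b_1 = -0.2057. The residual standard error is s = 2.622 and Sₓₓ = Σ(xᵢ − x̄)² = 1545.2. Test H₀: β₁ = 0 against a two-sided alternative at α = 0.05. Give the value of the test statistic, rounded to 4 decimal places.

t = -3.0839

SE(b_1) = s/√Sₓₓ = 2.622/√1545.2 = 0.0667022.
t = -0.2057 / 0.0667022 = -3.0839.
df = n − 2 = 31.
Two-sided p ≈ 0.0043, which is < 0.05, so reject H₀.
There is evidence that soil temperature is associated with CO₂ flux.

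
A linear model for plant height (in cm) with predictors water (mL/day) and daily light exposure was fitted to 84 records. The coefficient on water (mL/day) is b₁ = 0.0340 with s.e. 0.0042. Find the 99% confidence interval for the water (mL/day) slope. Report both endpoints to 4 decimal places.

df = n − k − 1 = 84 − 2 − 1 = 81.
t* = t_{0.005, 81} = 2.637897.
Margin = t* × SE = 2.637897 × 0.0042 = 0.011079.
CI: 0.0340 ± 0.011079 → (0.0229, 0.0451).
With 99% confidence, each one-unit increase in water (mL/day) is associated with a change of between 0.0229 and 0.0451 cm in plant height, holding the other predictors fixed.

(0.0229, 0.0451)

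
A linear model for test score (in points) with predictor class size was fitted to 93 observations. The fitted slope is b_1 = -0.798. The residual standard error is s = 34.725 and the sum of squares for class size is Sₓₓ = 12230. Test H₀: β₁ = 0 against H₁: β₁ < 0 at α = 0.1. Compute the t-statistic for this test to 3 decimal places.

SE(b_1) = s/√Sₓₓ = 34.725/√12230 = 0.314.
t = -0.798 / 0.314 = -2.541.
df = n − 2 = 91.
One-sided p ≈ 0.0064, which is < 0.1, so reject H₀.
There is evidence that the true slope on class size is negative.

t = -2.541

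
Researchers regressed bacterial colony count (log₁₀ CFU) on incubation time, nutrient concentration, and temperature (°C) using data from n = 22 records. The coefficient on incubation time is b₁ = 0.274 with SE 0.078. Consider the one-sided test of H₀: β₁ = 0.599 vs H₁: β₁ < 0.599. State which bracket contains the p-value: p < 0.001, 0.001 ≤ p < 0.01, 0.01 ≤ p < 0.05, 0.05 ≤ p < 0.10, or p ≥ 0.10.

t = (0.274 − 0.599) / 0.078 = -4.167.
df = n − k − 1 = 22 − 3 − 1 = 18.
One-sided p = P(T_{18} < t) ≈ 0.0003.
So p < 0.001.

p < 0.001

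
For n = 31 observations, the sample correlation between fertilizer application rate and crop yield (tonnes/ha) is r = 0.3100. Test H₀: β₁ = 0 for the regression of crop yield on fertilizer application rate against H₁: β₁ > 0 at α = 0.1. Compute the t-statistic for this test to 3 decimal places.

t = r·√(n − 2)/√(1 − r²) = 0.3100·√29/√0.9039 = 1.756.
df = n − 2 = 29.
One-sided p ≈ 0.0448, which is < 0.1, so reject H₀.
There is evidence of a linear association between fertilizer application rate and crop yield.

t = 1.756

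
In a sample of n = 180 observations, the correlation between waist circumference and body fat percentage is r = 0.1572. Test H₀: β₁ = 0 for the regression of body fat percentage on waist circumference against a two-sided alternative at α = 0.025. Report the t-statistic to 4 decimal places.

t = 2.1237

t = r·√(n − 2)/√(1 − r²) = 0.1572·√178/√0.975288 = 2.1237.
df = n − 2 = 178.
Two-sided p ≈ 0.0351, which is ≥ 0.025, so fail to reject H₀.
The data do not give significant evidence of a linear association between waist circumference and body fat percentage.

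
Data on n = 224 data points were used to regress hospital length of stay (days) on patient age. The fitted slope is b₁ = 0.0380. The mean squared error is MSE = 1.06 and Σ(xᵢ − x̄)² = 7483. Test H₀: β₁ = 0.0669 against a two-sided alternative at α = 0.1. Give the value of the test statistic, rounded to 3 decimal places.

SE(b₁) = √(MSE/Sₓₓ) = √(1.06/7483) = 0.0119019.
t = (0.0380 − 0.0669) / 0.0119019 = -2.428.
df = n − 2 = 222.
Two-sided p ≈ 0.0160, which is < 0.1, so reject H₀.
There is evidence that the true slope on patient age differs from 0.0669 days per unit.

t = -2.428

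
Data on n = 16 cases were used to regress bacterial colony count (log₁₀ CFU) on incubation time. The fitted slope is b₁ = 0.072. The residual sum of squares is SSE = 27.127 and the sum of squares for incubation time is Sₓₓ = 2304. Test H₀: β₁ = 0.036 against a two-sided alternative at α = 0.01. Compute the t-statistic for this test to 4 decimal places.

t = 1.2414

MSE = SSE/(n − 2) = 27.127/14 = 1.93764.
SE(b₁) = √(MSE/Sₓₓ) = √(1.93764/2304) = 0.0289998.
t = (0.072 − 0.036) / 0.0289998 = 1.2414.
df = n − 2 = 14.
Two-sided p ≈ 0.2349, which is ≥ 0.01, so fail to reject H₀.
The data are consistent with a true slope of 0.036 log₁₀ CFU per unit of incubation time.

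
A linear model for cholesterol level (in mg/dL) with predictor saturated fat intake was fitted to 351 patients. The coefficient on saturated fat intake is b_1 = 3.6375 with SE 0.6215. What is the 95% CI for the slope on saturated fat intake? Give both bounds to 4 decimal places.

(2.4151, 4.8599)

df = n − 2 = 351 − 2 = 349.
t* = t_{0.025, 349} = 1.966785.
Margin = t* × SE = 1.966785 × 0.6215 = 1.222357.
CI: 3.6375 ± 1.222357 → (2.4151, 4.8599).
With 95% confidence, each one-unit increase in saturated fat intake is associated with a change of between 2.4151 and 4.8599 mg/dL in cholesterol level.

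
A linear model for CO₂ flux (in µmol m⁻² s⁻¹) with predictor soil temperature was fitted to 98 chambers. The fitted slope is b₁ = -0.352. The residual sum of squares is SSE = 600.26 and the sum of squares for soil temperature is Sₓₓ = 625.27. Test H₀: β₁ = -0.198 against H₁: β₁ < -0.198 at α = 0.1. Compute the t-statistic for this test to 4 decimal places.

t = -1.5400

MSE = SSE/(n − 2) = 600.26/96 = 6.25271.
SE(b₁) = √(MSE/Sₓₓ) = √(6.25271/625.27) = 0.1.
t = (-0.352 − (-0.198)) / 0.1 = -1.5400.
df = n − 2 = 96.
One-sided p ≈ 0.0634, which is < 0.1, so reject H₀.
There is evidence that the true slope on soil temperature is below -0.198 µmol m⁻² s⁻¹ per unit.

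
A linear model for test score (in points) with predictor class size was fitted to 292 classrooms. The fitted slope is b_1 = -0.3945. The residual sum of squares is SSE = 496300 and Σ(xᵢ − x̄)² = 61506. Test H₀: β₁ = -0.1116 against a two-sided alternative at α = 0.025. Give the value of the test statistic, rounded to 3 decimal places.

t = -1.696

MSE = SSE/(n − 2) = 496300/290 = 1711.38.
SE(b_1) = √(MSE/Sₓₓ) = √(1711.38/61506) = 0.166807.
t = (-0.3945 − (-0.1116)) / 0.166807 = -1.696.
df = n − 2 = 290.
Two-sided p ≈ 0.0910, which is ≥ 0.025, so fail to reject H₀.
The data are consistent with a true slope of -0.1116 points per unit of class size.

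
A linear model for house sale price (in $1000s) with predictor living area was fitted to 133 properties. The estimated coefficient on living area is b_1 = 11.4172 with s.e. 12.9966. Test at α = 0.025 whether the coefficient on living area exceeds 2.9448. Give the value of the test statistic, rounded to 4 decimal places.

H₀: β₁ = 2.9448 vs H₁: β₁ > 2.9448.
t = (b_1 − β₁⁰)/SE = (11.4172 − 2.9448) / 12.9966 = 0.6519.
df = n − 2 = 133 − 2 = 131.
One-sided p ≈ 0.2578, which is ≥ 0.025, so fail to reject H₀.
The data do not give significant evidence that the true slope on living area exceeds 2.9448 $1000s per unit.

t = 0.6519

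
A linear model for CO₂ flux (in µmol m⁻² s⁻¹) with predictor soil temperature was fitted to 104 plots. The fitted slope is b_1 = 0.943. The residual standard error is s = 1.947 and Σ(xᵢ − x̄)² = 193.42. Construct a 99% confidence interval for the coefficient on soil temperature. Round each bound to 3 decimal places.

SE(b_1) = s/√Sₓₓ = 1.947/√193.42 = 0.139996.
df = n − 2 = 102.
t* = t_{0.005, 102} = 2.624891.
Margin = t* × SE = 2.624891 × 0.139996 = 0.36747.
CI: 0.943 ± 0.36747 → (0.576, 1.310).
With 99% confidence, each one-unit increase in soil temperature is associated with a change of between 0.576 and 1.310 µmol m⁻² s⁻¹ in CO₂ flux.

(0.576, 1.310)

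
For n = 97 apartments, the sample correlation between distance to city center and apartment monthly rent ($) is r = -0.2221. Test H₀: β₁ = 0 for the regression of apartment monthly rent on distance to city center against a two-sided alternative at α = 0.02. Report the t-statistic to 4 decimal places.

t = -2.2202

t = r·√(n − 2)/√(1 − r²) = -0.2221·√95/√0.950672 = -2.2202.
df = n − 2 = 95.
Two-sided p ≈ 0.0288, which is ≥ 0.02, so fail to reject H₀.
The data do not give significant evidence of a linear association between distance to city center and apartment monthly rent.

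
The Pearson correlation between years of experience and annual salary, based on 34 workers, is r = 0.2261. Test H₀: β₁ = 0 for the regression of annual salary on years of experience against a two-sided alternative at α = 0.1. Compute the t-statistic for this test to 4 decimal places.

t = r·√(n − 2)/√(1 − r²) = 0.2261·√32/√0.948879 = 1.3130.
df = n − 2 = 32.
Two-sided p ≈ 0.1985, which is ≥ 0.1, so fail to reject H₀.
The data do not give significant evidence of a linear association between years of experience and annual salary.

t = 1.3130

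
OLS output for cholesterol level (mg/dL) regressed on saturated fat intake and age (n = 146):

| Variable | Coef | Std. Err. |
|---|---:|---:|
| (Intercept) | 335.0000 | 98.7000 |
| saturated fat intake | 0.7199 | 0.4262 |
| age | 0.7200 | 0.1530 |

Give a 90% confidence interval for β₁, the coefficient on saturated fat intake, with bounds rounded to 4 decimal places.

Read off: b = 0.7199, SE = 0.4262 for saturated fat intake.
df = n − k − 1 = 146 − 2 − 1 = 143.
t* = t_{0.05, 143} = 1.655579.
Margin = t* × SE = 1.655579 × 0.4262 = 0.705608.
CI: 0.7199 ± 0.705608 → (0.0143, 1.4255).

(0.0143, 1.4255)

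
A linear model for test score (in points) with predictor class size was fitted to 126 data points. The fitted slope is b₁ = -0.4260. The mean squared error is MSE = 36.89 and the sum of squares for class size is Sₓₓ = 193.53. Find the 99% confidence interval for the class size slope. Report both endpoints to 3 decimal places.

(-1.568, 0.716)

SE(b₁) = √(MSE/Sₓₓ) = √(36.89/193.53) = 0.436596.
df = n − 2 = 124.
t* = t_{0.005, 124} = 2.61606.
Margin = t* × SE = 2.61606 × 0.436596 = 1.14216.
CI: -0.4260 ± 1.14216 → (-1.568, 0.716).
With 99% confidence, each one-unit increase in class size is associated with a change of between -1.568 and 0.716 points in test score.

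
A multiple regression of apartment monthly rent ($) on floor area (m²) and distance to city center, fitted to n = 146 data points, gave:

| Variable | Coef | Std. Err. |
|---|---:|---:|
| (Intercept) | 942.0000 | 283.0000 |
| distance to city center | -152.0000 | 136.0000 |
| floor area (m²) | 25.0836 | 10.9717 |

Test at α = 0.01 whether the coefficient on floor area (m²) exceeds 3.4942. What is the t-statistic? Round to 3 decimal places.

Read off: b = 25.0836, SE = 10.9717 for floor area (m²).
H₀: β₁ = 3.4942 vs H₁: β₁ > 3.4942.
t = (25.0836 − 3.4942) / 10.9717 = 1.968.
df = n − k − 1 = 146 − 2 − 1 = 143.
One-sided p ≈ 0.0255, which is ≥ 0.01, so fail to reject H₀.
The data do not give significant evidence that the true slope on floor area (m²) exceeds 3.4942 $ per unit, holding the other predictors fixed.

t = 1.968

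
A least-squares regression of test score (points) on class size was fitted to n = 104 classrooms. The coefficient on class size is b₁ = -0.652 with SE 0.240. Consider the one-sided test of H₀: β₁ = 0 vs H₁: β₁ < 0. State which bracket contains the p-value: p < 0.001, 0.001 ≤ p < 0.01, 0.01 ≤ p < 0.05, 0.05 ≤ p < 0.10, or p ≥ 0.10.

t = -0.652 / 0.240 = -2.717.
df = n − 2 = 104 − 2 = 102.
One-sided p = P(T_{102} < t) ≈ 0.0039.
So 0.001 ≤ p < 0.01.

0.001 ≤ p < 0.01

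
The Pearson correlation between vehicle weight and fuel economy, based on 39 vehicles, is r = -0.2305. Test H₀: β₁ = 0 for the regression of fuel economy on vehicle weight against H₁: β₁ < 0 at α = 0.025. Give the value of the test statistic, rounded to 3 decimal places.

t = r·√(n − 2)/√(1 − r²) = -0.2305·√37/√0.94687 = -1.441.
df = n − 2 = 37.
One-sided p ≈ 0.0790, which is ≥ 0.025, so fail to reject H₀.
The data do not give significant evidence of a linear association between vehicle weight and fuel economy.

t = -1.441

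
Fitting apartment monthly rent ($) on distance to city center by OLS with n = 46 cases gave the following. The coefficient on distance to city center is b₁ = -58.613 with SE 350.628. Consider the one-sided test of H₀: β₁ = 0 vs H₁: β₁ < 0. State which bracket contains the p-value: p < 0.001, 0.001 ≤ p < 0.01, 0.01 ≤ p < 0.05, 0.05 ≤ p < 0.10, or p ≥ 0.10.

t = -58.613 / 350.628 = -0.167.
df = n − 2 = 46 − 2 = 44.
One-sided p = P(T_{44} < t) ≈ 0.4340.
So p ≥ 0.10.

p ≥ 0.10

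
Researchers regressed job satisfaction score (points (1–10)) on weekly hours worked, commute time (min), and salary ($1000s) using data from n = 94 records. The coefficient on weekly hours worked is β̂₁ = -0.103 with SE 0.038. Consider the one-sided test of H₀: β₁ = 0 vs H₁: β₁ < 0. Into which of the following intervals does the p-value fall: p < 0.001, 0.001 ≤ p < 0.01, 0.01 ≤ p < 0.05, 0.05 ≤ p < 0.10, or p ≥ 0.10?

t = -0.103 / 0.038 = -2.711.
df = n − k − 1 = 94 − 3 − 1 = 90.
One-sided p = P(T_{90} < t) ≈ 0.0040.
So 0.001 ≤ p < 0.01.

0.001 ≤ p < 0.01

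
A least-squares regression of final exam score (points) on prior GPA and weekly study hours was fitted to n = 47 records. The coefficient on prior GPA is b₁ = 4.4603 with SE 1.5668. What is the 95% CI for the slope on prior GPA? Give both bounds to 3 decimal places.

(1.303, 7.618)

df = n − k − 1 = 47 − 2 − 1 = 44.
t* = t_{0.025, 44} = 2.015368.
Margin = t* × SE = 2.015368 × 1.5668 = 3.15768.
CI: 4.4603 ± 3.15768 → (1.303, 7.618).
With 95% confidence, each one-unit increase in prior GPA is associated with a change of between 1.303 and 7.618 points in final exam score, holding the other predictors fixed.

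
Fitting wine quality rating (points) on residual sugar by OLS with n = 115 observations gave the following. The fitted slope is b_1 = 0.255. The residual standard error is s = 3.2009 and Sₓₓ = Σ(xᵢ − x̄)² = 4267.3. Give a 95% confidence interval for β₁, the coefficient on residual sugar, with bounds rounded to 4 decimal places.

SE(b_1) = s/√Sₓₓ = 3.2009/√4267.3 = 0.0489999.
df = n − 2 = 113.
t* = t_{0.025, 113} = 1.98118.
Margin = t* × SE = 1.98118 × 0.0489999 = 0.097078.
CI: 0.255 ± 0.097078 → (0.1579, 0.3521).
With 95% confidence, each one-unit increase in residual sugar is associated with a change of between 0.1579 and 0.3521 points in wine quality rating.

(0.1579, 0.3521)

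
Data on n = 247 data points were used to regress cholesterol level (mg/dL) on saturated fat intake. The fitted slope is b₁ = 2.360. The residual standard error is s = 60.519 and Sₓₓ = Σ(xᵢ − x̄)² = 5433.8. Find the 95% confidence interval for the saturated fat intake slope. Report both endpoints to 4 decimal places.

SE(b₁) = s/√Sₓₓ = 60.519/√5433.8 = 0.820994.
df = n − 2 = 245.
t* = t_{0.025, 245} = 1.969694.
Margin = t* × SE = 1.969694 × 0.820994 = 1.617107.
CI: 2.360 ± 1.617107 → (0.7429, 3.9771).
With 95% confidence, each one-unit increase in saturated fat intake is associated with a change of between 0.7429 and 3.9771 mg/dL in cholesterol level.

(0.7429, 3.9771)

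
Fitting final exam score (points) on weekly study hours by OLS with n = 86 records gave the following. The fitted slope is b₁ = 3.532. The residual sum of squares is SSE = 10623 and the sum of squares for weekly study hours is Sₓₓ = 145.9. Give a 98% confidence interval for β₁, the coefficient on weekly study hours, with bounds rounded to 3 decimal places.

MSE = SSE/(n − 2) = 10623/84 = 126.464.
SE(b₁) = √(MSE/Sₓₓ) = √(126.464/145.9) = 0.931014.
df = n − 2 = 84.
t* = t_{0.01, 84} = 2.371564.
Margin = t* × SE = 2.371564 × 0.931014 = 2.20796.
CI: 3.532 ± 2.20796 → (1.324, 5.740).
With 98% confidence, each one-unit increase in weekly study hours is associated with a change of between 1.324 and 5.740 points in final exam score.

(1.324, 5.740)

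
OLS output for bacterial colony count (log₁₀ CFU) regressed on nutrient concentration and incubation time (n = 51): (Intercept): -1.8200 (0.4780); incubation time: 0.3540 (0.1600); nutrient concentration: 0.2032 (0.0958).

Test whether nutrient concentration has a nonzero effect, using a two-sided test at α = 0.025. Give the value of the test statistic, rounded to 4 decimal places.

Read off: b = 0.2032, SE = 0.0958 for nutrient concentration.
H₀: β₁ = 0 vs H₁: β₁ ≠ 0.
t = 0.2032 / 0.0958 = 2.1211.
df = n − k − 1 = 51 − 2 − 1 = 48.
Two-sided p ≈ 0.0391, which is ≥ 0.025, so fail to reject H₀.
The data do not give significant evidence of an association between nutrient concentration and bacterial colony count, after adjusting for the other predictors.

t = 2.1211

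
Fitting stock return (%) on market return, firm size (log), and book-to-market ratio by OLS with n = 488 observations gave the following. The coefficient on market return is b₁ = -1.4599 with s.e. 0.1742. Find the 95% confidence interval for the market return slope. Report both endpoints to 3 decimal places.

df = n − k − 1 = 488 − 3 − 1 = 484.
t* = t_{0.025, 484} = 1.964877.
Margin = t* × SE = 1.964877 × 0.1742 = 0.34228.
CI: -1.4599 ± 0.34228 → (-1.802, -1.118).
With 95% confidence, each one-unit increase in market return is associated with a change of between -1.802 and -1.118 % in stock return, holding the other predictors fixed.

(-1.802, -1.118)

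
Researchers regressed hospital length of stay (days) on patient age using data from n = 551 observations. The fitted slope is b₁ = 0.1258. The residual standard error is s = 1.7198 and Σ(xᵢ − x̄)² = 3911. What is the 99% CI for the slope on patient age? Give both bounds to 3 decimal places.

(0.055, 0.197)

SE(b₁) = s/√Sₓₓ = 1.7198/√3911 = 0.0275001.
df = n − 2 = 549.
t* = t_{0.005, 549} = 2.584814.
Margin = t* × SE = 2.584814 × 0.0275001 = 0.07108.
CI: 0.1258 ± 0.07108 → (0.055, 0.197).
With 99% confidence, each one-unit increase in patient age is associated with a change of between 0.055 and 0.197 days in hospital length of stay.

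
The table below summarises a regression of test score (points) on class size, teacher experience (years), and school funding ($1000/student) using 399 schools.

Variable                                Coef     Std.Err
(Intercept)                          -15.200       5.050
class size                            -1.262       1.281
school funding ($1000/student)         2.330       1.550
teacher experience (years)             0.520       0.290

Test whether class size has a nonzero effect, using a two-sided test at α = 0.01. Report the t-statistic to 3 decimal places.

Read off: b = -1.262, SE = 1.281 for class size.
H₀: β₁ = 0 vs H₁: β₁ ≠ 0.
t = -1.262 / 1.281 = -0.985.
df = n − k − 1 = 399 − 3 − 1 = 395.
Two-sided p ≈ 0.3251, which is ≥ 0.01, so fail to reject H₀.
The data do not give significant evidence of an association between class size and test score, after adjusting for the other predictors.

t = -0.985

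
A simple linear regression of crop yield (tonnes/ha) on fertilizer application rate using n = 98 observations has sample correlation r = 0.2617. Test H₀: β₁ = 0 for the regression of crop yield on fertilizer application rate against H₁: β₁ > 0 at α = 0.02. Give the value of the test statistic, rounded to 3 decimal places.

t = 2.657

t = r·√(n − 2)/√(1 − r²) = 0.2617·√96/√0.931513 = 2.657.
df = n − 2 = 96.
One-sided p ≈ 0.0046, which is < 0.02, so reject H₀.
There is evidence of a linear association between fertilizer application rate and crop yield.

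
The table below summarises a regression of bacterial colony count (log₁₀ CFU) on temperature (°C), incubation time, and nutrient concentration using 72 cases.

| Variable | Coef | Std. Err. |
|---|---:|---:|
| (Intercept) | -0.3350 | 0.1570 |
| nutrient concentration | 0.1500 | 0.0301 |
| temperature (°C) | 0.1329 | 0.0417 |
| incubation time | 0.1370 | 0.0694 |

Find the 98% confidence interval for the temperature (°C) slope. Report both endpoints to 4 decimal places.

(0.0336, 0.2322)

Read off: b = 0.1329, SE = 0.0417 for temperature (°C).
df = n − k − 1 = 72 − 3 − 1 = 68.
t* = t_{0.01, 68} = 2.382446.
Margin = t* × SE = 2.382446 × 0.0417 = 0.099348.
CI: 0.1329 ± 0.099348 → (0.0336, 0.2322).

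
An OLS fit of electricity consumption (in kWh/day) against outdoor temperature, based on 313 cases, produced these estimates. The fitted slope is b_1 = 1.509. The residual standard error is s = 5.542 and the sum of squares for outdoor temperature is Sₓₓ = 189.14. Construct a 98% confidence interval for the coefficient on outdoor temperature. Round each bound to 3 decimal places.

SE(b_1) = s/√Sₓₓ = 5.542/√189.14 = 0.402972.
df = n − 2 = 311.
t* = t_{0.01, 311} = 2.338398.
Margin = t* × SE = 2.338398 × 0.402972 = 0.94231.
CI: 1.509 ± 0.94231 → (0.567, 2.451).
With 98% confidence, each one-unit increase in outdoor temperature is associated with a change of between 0.567 and 2.451 kWh/day in electricity consumption.

(0.567, 2.451)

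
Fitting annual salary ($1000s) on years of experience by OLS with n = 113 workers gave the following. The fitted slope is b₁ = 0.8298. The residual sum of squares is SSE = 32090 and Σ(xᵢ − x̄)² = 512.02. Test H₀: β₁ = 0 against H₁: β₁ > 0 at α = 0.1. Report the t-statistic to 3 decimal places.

MSE = SSE/(n − 2) = 32090/111 = 289.099.
SE(b₁) = √(MSE/Sₓₓ) = √(289.099/512.02) = 0.751415.
t = 0.8298 / 0.751415 = 1.104.
df = n − 2 = 111.
One-sided p ≈ 0.1359, which is ≥ 0.1, so fail to reject H₀.
The data do not give significant evidence that the true slope on years of experience is positive.

t = 1.104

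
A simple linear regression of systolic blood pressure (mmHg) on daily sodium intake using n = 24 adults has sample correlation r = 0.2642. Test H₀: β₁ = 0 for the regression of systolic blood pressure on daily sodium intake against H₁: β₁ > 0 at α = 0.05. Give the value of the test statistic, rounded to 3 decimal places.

t = 1.285

t = r·√(n − 2)/√(1 − r²) = 0.2642·√22/√0.930198 = 1.285.
df = n − 2 = 22.
One-sided p ≈ 0.1061, which is ≥ 0.05, so fail to reject H₀.
The data do not give significant evidence of a linear association between daily sodium intake and systolic blood pressure.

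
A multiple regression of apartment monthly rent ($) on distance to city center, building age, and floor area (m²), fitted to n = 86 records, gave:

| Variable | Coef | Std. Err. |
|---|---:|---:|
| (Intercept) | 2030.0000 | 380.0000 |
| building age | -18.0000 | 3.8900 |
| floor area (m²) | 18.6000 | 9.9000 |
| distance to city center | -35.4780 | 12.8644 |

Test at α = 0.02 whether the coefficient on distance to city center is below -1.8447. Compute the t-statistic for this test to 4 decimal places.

Read off: b = -35.4780, SE = 12.8644 for distance to city center.
H₀: β₁ = -1.8447 vs H₁: β₁ < -1.8447.
t = (-35.4780 − (-1.8447)) / 12.8644 = -2.6144.
df = n − k − 1 = 86 − 3 − 1 = 82.
One-sided p ≈ 0.0053, which is < 0.02, so reject H₀.
There is evidence that the true slope on distance to city center is below -1.8447 $ per unit, holding the other predictors fixed.

t = -2.6144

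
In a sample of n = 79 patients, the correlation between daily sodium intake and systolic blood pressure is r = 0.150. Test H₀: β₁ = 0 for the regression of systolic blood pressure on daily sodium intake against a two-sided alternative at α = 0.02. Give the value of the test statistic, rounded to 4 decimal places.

t = r·√(n − 2)/√(1 − r²) = 0.150·√77/√0.9775 = 1.3313.
df = n − 2 = 77.
Two-sided p ≈ 0.1870, which is ≥ 0.02, so fail to reject H₀.
The data do not give significant evidence of a linear association between daily sodium intake and systolic blood pressure.

t = 1.3313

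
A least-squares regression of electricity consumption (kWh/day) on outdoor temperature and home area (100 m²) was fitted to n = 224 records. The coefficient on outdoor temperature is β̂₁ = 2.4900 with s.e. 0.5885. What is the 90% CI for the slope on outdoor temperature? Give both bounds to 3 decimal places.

df = n − k − 1 = 224 − 2 − 1 = 221.
t* = t_{0.05, 221} = 1.651778.
Margin = t* × SE = 1.651778 × 0.5885 = 0.97207.
CI: 2.4900 ± 0.97207 → (1.518, 3.462).
With 90% confidence, each one-unit increase in outdoor temperature is associated with a change of between 1.518 and 3.462 kWh/day in electricity consumption, holding the other predictors fixed.

(1.518, 3.462)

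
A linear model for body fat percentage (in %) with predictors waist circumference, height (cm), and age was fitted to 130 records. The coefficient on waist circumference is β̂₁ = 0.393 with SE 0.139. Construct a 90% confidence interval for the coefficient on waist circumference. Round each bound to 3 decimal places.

df = n − k − 1 = 130 − 3 − 1 = 126.
t* = t_{0.05, 126} = 1.657037.
Margin = t* × SE = 1.657037 × 0.139 = 0.23033.
CI: 0.393 ± 0.23033 → (0.163, 0.623).
With 90% confidence, each one-unit increase in waist circumference is associated with a change of between 0.163 and 0.623 % in body fat percentage, holding the other predictors fixed.

(0.163, 0.623)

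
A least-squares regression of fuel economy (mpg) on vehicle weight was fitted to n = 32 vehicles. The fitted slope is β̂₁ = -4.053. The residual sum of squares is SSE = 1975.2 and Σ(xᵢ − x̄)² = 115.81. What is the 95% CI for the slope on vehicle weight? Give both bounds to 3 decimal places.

(-5.593, -2.513)

MSE = SSE/(n − 2) = 1975.2/30 = 65.84.
SE(β̂₁) = √(MSE/Sₓₓ) = √(65.84/115.81) = 0.754001.
df = n − 2 = 30.
t* = t_{0.025, 30} = 2.042272.
Margin = t* × SE = 2.042272 × 0.754001 = 1.53988.
CI: -4.053 ± 1.53988 → (-5.593, -2.513).
With 95% confidence, each one-unit increase in vehicle weight is associated with a change of between -5.593 and -2.513 mpg in fuel economy.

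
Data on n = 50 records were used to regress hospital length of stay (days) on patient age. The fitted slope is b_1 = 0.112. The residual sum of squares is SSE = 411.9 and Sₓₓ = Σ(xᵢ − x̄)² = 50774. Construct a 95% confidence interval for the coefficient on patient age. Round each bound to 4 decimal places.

MSE = SSE/(n − 2) = 411.9/48 = 8.58125.
SE(b_1) = √(MSE/Sₓₓ) = √(8.58125/50774) = 0.0130003.
df = n − 2 = 48.
t* = t_{0.025, 48} = 2.010635.
Margin = t* × SE = 2.010635 × 0.0130003 = 0.026139.
CI: 0.112 ± 0.026139 → (0.0859, 0.1381).
With 95% confidence, each one-unit increase in patient age is associated with a change of between 0.0859 and 0.1381 days in hospital length of stay.

(0.0859, 0.1381)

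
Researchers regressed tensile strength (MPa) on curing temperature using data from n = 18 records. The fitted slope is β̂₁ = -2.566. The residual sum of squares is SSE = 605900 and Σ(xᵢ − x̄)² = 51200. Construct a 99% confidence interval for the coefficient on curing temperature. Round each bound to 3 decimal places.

MSE = SSE/(n − 2) = 605900/16 = 37868.8.
SE(β̂₁) = √(MSE/Sₓₓ) = √(37868.8/51200) = 0.860014.
df = n − 2 = 16.
t* = t_{0.005, 16} = 2.920782.
Margin = t* × SE = 2.920782 × 0.860014 = 2.51191.
CI: -2.566 ± 2.51191 → (-5.078, -0.054).
With 99% confidence, each one-unit increase in curing temperature is associated with a change of between -5.078 and -0.054 MPa in tensile strength.

(-5.078, -0.054)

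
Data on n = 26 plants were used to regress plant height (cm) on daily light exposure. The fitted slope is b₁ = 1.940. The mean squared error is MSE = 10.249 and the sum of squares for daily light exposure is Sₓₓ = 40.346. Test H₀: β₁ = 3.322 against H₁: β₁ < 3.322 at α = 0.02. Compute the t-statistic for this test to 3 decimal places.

t = -2.742

SE(b₁) = √(MSE/Sₓₓ) = √(10.249/40.346) = 0.504012.
t = (1.940 − 3.322) / 0.504012 = -2.742.
df = n − 2 = 24.
One-sided p ≈ 0.0057, which is < 0.02, so reject H₀.
There is evidence that the true slope on daily light exposure is below 3.322 cm per unit.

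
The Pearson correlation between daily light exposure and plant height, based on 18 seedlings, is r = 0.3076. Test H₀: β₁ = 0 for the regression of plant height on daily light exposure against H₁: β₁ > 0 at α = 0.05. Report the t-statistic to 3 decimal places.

t = 1.293

t = r·√(n − 2)/√(1 − r²) = 0.3076·√16/√0.905382 = 1.293.
df = n − 2 = 16.
One-sided p ≈ 0.1072, which is ≥ 0.05, so fail to reject H₀.
The data do not give significant evidence of a linear association between daily light exposure and plant height.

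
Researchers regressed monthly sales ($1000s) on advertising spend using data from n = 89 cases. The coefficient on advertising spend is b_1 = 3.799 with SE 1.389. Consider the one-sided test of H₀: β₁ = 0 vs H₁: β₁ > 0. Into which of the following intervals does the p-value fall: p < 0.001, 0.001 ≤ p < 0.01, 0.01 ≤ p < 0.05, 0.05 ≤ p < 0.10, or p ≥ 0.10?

t = 3.799 / 1.389 = 2.735.
df = n − 2 = 89 − 2 = 87.
One-sided p = P(T_{87} > t) ≈ 0.0038.
So 0.001 ≤ p < 0.01.

0.001 ≤ p < 0.01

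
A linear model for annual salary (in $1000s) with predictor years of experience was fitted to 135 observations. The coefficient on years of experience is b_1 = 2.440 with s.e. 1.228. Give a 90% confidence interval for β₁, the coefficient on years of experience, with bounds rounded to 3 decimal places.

(0.406, 4.474)

df = n − 2 = 135 − 2 = 133.
t* = t_{0.05, 133} = 1.656391.
Margin = t* × SE = 1.656391 × 1.228 = 2.03405.
CI: 2.440 ± 2.03405 → (0.406, 4.474).
With 90% confidence, each one-unit increase in years of experience is associated with a change of between 0.406 and 4.474 $1000s in annual salary.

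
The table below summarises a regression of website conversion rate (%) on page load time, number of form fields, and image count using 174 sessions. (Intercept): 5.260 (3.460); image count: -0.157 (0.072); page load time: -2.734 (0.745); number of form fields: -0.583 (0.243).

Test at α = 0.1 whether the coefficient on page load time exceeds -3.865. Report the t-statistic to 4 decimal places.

t = 1.5181

Read off: b = -2.734, SE = 0.745 for page load time.
H₀: β₁ = -3.865 vs H₁: β₁ > -3.865.
t = (-2.734 − (-3.865)) / 0.745 = 1.5181.
df = n − k − 1 = 174 − 3 − 1 = 170.
One-sided p ≈ 0.0654, which is < 0.1, so reject H₀.
There is evidence that the true slope on page load time exceeds -3.865 % per unit, holding the other predictors fixed.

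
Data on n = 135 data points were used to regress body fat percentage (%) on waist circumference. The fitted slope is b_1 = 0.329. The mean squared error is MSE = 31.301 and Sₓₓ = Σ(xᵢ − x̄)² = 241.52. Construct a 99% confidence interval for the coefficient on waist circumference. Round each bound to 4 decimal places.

(-0.6118, 1.2698)

SE(b_1) = √(MSE/Sₓₓ) = √(31.301/241.52) = 0.36.
df = n − 2 = 133.
t* = t_{0.005, 133} = 2.6133.
Margin = t* × SE = 2.6133 × 0.36 = 0.940788.
CI: 0.329 ± 0.940788 → (-0.6118, 1.2698).
With 99% confidence, each one-unit increase in waist circumference is associated with a change of between -0.6118 and 1.2698 % in body fat percentage.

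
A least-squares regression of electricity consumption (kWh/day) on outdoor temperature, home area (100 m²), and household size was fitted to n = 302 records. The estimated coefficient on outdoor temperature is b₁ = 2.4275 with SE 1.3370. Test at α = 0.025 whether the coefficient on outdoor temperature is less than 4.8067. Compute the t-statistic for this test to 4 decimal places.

t = -1.7795

H₀: β₁ = 4.8067 vs H₁: β₁ < 4.8067.
t = (b₁ − β₁⁰)/SE = (2.4275 − 4.8067) / 1.3370 = -1.7795.
df = n − k − 1 = 302 − 3 − 1 = 298.
One-sided p ≈ 0.0381, which is ≥ 0.025, so fail to reject H₀.
The data do not give significant evidence that the true slope on outdoor temperature is below 4.8067 kWh/day per unit, holding the other predictors fixed.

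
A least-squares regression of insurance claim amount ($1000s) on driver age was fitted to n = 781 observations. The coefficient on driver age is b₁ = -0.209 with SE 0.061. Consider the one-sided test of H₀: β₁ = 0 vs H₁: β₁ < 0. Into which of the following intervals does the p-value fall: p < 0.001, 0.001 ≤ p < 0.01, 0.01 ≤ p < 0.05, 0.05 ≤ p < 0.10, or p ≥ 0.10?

p < 0.001

t = -0.209 / 0.061 = -3.426.
df = n − 2 = 781 − 2 = 779.
One-sided p = P(T_{779} < t) ≈ 0.0003.
So p < 0.001.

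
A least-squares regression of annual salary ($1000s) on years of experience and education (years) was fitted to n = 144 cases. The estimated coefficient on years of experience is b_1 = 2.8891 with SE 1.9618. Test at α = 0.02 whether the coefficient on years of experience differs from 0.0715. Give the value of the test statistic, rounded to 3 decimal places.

t = 1.436

H₀: β₁ = 0.0715 vs H₁: β₁ ≠ 0.0715.
t = (b_1 − β₁⁰)/SE = (2.8891 − 0.0715) / 1.9618 = 1.436.
df = n − k − 1 = 144 − 2 − 1 = 141.
Two-sided p ≈ 0.1532, which is ≥ 0.02, so fail to reject H₀.
The data are consistent with a true slope of 0.0715 $1000s per unit of years of experience, holding the other predictors fixed.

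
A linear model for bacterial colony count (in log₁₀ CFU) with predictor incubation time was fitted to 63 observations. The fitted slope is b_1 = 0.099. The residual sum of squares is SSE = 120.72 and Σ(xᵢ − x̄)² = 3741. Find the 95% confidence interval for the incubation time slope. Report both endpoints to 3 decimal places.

MSE = SSE/(n − 2) = 120.72/61 = 1.97902.
SE(b_1) = √(MSE/Sₓₓ) = √(1.97902/3741) = 0.0230002.
df = n − 2 = 61.
t* = t_{0.025, 61} = 1.999624.
Margin = t* × SE = 1.999624 × 0.0230002 = 0.04599.
CI: 0.099 ± 0.04599 → (0.053, 0.145).
With 95% confidence, each one-unit increase in incubation time is associated with a change of between 0.053 and 0.145 log₁₀ CFU in bacterial colony count.

(0.053, 0.145)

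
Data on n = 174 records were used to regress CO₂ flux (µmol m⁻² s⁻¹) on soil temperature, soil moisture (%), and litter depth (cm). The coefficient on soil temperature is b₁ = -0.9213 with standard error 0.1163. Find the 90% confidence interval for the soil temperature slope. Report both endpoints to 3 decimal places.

df = n − k − 1 = 174 − 3 − 1 = 170.
t* = t_{0.05, 170} = 1.653866.
Margin = t* × SE = 1.653866 × 0.1163 = 0.19234.
CI: -0.9213 ± 0.19234 → (-1.114, -0.729).
With 90% confidence, each one-unit increase in soil temperature is associated with a change of between -1.114 and -0.729 µmol m⁻² s⁻¹ in CO₂ flux, holding the other predictors fixed.

(-1.114, -0.729)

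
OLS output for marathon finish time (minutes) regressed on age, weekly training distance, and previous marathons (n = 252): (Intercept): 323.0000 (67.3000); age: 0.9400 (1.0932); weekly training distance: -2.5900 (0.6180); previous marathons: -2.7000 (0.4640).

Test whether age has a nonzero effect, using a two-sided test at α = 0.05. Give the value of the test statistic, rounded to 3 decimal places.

Read off: b = 0.9400, SE = 1.0932 for age.
H₀: β₁ = 0 vs H₁: β₁ ≠ 0.
t = 0.9400 / 1.0932 = 0.860.
df = n − k − 1 = 252 − 3 − 1 = 248.
Two-sided p ≈ 0.3907, which is ≥ 0.05, so fail to reject H₀.
The data do not give significant evidence of an association between age and marathon finish time, after adjusting for the other predictors.

t = 0.860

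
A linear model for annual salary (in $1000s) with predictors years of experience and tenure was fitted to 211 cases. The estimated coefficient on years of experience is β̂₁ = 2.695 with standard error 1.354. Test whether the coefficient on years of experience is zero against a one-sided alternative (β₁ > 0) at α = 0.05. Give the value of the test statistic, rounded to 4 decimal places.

t = 1.9904

H₀: β₁ = 0 vs H₁: β₁ > 0.
t = (β̂₁ − β₁⁰)/SE = 2.695 / 1.354 = 1.9904.
df = n − k − 1 = 211 − 2 − 1 = 208.
One-sided p ≈ 0.0239, which is < 0.05, so reject H₀.
There is evidence that the true slope on years of experience is positive, holding the other predictors fixed.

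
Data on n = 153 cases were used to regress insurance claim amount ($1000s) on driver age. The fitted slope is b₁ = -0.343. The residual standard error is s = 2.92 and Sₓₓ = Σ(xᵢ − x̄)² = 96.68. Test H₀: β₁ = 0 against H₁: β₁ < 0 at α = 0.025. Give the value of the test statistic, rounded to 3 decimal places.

SE(b₁) = s/√Sₓₓ = 2.92/√96.68 = 0.296971.
t = -0.343 / 0.296971 = -1.155.
df = n − 2 = 151.
One-sided p ≈ 0.1250, which is ≥ 0.025, so fail to reject H₀.
The data do not give significant evidence that the true slope on driver age is negative.

t = -1.155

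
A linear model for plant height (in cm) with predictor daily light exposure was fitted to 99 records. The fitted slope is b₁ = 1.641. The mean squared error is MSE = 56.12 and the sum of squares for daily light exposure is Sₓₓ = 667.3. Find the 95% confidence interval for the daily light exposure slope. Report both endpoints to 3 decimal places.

SE(b₁) = √(MSE/Sₓₓ) = √(56.12/667.3) = 0.29.
df = n − 2 = 97.
t* = t_{0.025, 97} = 1.984723.
Margin = t* × SE = 1.984723 × 0.29 = 0.57557.
CI: 1.641 ± 0.57557 → (1.065, 2.217).
With 95% confidence, each one-unit increase in daily light exposure is associated with a change of between 1.065 and 2.217 cm in plant height.

(1.065, 2.217)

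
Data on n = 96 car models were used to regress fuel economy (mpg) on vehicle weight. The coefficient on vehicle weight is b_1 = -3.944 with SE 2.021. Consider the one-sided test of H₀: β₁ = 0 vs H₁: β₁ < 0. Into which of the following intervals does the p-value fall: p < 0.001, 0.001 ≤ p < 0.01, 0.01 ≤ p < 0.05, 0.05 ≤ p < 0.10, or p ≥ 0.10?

t = -3.944 / 2.021 = -1.952.
df = n − 2 = 96 − 2 = 94.
One-sided p = P(T_{94} < t) ≈ 0.0270.
So 0.01 ≤ p < 0.05.

0.01 ≤ p < 0.05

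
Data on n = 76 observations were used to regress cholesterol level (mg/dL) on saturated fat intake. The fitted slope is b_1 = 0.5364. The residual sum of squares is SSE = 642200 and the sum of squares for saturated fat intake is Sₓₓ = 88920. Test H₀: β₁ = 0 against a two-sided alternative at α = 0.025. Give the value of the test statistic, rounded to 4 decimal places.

t = 1.7170

MSE = SSE/(n − 2) = 642200/74 = 8678.38.
SE(b_1) = √(MSE/Sₓₓ) = √(8678.38/88920) = 0.312406.
t = 0.5364 / 0.312406 = 1.7170.
df = n − 2 = 74.
Two-sided p ≈ 0.0902, which is ≥ 0.025, so fail to reject H₀.
The data do not give significant evidence of an association between saturated fat intake and cholesterol level.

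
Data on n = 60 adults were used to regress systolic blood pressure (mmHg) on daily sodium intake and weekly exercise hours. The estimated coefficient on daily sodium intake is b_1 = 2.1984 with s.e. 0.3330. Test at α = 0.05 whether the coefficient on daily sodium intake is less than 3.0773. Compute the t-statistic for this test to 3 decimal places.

H₀: β₁ = 3.0773 vs H₁: β₁ < 3.0773.
t = (b_1 − β₁⁰)/SE = (2.1984 − 3.0773) / 0.3330 = -2.639.
df = n − k − 1 = 60 − 2 − 1 = 57.
One-sided p ≈ 0.0053, which is < 0.05, so reject H₀.
There is evidence that the true slope on daily sodium intake is below 3.0773 mmHg per unit, holding the other predictors fixed.

t = -2.639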